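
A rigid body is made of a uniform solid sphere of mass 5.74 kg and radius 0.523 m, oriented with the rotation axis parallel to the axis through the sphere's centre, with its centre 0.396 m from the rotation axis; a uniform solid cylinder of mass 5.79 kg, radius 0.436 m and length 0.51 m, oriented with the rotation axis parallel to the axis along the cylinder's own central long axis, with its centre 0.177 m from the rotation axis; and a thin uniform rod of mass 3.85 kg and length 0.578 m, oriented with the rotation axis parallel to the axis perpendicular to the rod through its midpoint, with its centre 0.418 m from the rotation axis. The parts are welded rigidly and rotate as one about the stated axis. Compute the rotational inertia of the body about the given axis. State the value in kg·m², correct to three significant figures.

Solid sphere: I_cm = (2/5)MR² = (2/5)(5.74)(0.523)² = 0.62802 kg·m²; centre at d = 0.396 m, so the parallel axis theorem gives I = 0.62802 + (5.74)(0.396)² = 1.5281 kg·m².
Solid cylinder: I_cm = (1/2)MR² = (1/2)(5.79)(0.436)² = 0.55033 kg·m²; centre at d = 0.177 m, so the parallel axis theorem gives I = 0.55033 + (5.79)(0.177)² = 0.73172 kg·m².
Thin rod: I_cm = (1/12)ML² = (1/12)(3.85)(0.578)² = 0.10719 kg·m²; centre at d = 0.418 m, so the parallel axis theorem gives I = 0.10719 + (3.85)(0.418)² = 0.77987 kg·m².
Total I = 1.5281 + 0.73172 + 0.77987 = 3.0397 kg·m².

3.04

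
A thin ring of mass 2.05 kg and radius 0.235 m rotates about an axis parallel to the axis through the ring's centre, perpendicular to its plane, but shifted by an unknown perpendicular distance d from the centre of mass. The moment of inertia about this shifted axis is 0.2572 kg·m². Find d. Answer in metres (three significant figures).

0.265

About the centre-of-mass axis, I_cm = MR² = (2.05)(0.235)² = 0.11321 kg·m².
Parallel axis theorem: I = I_cm + Md², so Md² = 0.2572 − 0.11321 = 0.14399 kg·m².
d = √(0.14399 / 2.05) = 0.26503 m.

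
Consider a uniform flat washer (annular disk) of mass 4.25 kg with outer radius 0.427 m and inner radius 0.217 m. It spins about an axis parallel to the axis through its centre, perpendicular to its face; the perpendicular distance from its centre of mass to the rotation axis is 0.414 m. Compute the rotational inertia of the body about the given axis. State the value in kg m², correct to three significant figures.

I_cm = (1/2)M(R²+r²) = (1/2)(4.25)[(0.427)² + (0.217)²] = 0.48751 kg m²; centre at d = 0.414 m, so the parallel axis theorem gives I = 0.48751 + (4.25)(0.414)² = 1.2159 kg m².

1.22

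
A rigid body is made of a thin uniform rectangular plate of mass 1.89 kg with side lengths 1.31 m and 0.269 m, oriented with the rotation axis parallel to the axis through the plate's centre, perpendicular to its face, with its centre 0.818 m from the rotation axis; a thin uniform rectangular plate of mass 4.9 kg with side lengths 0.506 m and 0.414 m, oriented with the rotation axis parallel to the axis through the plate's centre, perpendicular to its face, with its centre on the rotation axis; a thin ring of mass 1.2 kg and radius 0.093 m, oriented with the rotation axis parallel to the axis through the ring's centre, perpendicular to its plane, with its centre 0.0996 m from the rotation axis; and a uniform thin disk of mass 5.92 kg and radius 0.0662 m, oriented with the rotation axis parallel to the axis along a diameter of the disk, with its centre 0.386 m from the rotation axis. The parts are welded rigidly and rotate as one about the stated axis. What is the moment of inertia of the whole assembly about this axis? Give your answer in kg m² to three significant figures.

Rectangular plate: I_cm = (1/12)M(a²+b²) = (1/12)(1.89)[(1.31)² + (0.269)²] = 0.28168 kg m²; centre at d = 0.818 m, so the parallel axis theorem gives I = 0.28168 + (1.89)(0.818)² = 1.5463 kg m².
Rectangular plate: I_cm = (1/12)M(a²+b²) = (1/12)(4.9)[(0.506)² + (0.414)²] = 0.17453 kg m²; axis through the centre, so I = 0.17453 kg m².
Thin ring: I_cm = MR² = (1.2)(0.093)² = 0.010379 kg m²; centre at d = 0.0996 m, so the parallel axis theorem gives I = 0.010379 + (1.2)(0.0996)² = 0.022283 kg m².
Thin disk: I_cm = (1/4)MR² = (1/4)(5.92)(0.0662)² = 0.006486 kg m²; centre at d = 0.386 m, so the parallel axis theorem gives I = 0.006486 + (5.92)(0.386)² = 0.88854 kg m².
Total I = 1.5463 + 0.17453 + 0.022283 + 0.88854 = 2.6317 kg m².

2.63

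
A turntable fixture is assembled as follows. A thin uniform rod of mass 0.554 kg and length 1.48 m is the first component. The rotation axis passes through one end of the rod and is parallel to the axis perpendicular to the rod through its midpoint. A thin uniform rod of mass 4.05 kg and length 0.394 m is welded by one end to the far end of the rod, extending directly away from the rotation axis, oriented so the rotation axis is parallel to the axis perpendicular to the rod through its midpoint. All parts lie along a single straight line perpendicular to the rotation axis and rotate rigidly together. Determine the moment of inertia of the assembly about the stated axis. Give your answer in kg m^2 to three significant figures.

Thin rod: I_cm = (1/12)ML² = (1/12)(0.554)(1.48)² = 0.10112 kg m^2; centre at d = 0.74 m, so I = I_cm + Md² gives I = 0.10112 + (0.554)(0.74)² = 0.40449 kg m^2.
Thin rod: I_cm = (1/12)ML² = (1/12)(4.05)(0.394)² = 0.052392 kg m^2; centre at d = 0.74 + 0.74 + 0.197 = 1.677 m, so I = I_cm + Md² gives I = 0.052392 + (4.05)(1.677)² = 11.442 kg m^2.
Total I = 0.40449 + 11.442 = 11.847 kg m^2.

11.8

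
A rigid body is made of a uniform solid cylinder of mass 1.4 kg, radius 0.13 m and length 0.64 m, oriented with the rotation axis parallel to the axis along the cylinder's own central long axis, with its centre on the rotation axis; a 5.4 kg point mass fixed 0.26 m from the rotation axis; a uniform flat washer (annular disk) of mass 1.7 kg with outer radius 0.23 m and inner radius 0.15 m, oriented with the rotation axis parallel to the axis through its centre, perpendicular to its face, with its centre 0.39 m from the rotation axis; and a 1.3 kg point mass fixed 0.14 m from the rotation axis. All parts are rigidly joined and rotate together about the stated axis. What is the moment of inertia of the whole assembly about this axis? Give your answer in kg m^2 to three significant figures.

0.725

Solid cylinder: I_cm = (1/2)MR² = (1/2)(1.4)(0.13)² = 0.01183 kg m^2; axis through the centre, so I = 0.01183 kg m^2.
Point mass: I_cm = 0; centre at d = 0.26 m, so the parallel axis theorem gives I = 0 + (5.4)(0.26)² = 0.36504 kg m^2.
Annular disk: I_cm = (1/2)M(R²+r²) = (1/2)(1.7)[(0.23)² + (0.15)²] = 0.06409 kg m^2; centre at d = 0.39 m, so the parallel axis theorem gives I = 0.06409 + (1.7)(0.39)² = 0.32266 kg m^2.
Point mass: I_cm = 0; centre at d = 0.14 m, so the parallel axis theorem gives I = 0 + (1.3)(0.14)² = 0.02548 kg m^2.
Total I = 0.01183 + 0.36504 + 0.32266 + 0.02548 = 0.72501 kg m^2.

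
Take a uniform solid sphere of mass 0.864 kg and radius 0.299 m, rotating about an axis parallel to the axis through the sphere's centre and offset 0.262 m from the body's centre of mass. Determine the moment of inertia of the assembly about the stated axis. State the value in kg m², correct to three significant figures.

0.0902

I_cm = (2/5)MR² = (2/5)(0.864)(0.299)² = 0.030897 kg m²; centre at d = 0.262 m, so the parallel axis theorem gives I = 0.030897 + (0.864)(0.262)² = 0.090205 kg m².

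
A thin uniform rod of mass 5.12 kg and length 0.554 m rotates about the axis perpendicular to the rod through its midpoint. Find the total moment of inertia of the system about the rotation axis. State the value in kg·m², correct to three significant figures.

0.131

I_cm = (1/12)ML² = (1/12)(5.12)(0.554)² = 0.13095 kg·m²; axis through the centre, so I = 0.13095 kg·m².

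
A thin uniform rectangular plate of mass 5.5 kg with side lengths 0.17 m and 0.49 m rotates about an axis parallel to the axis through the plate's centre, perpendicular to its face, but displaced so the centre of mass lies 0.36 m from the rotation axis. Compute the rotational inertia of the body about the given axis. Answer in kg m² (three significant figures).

I_cm = (1/12)M(a²+b²) = (1/12)(5.5)[(0.17)² + (0.49)²] = 0.12329 kg m²; centre at d = 0.36 m, so the parallel axis theorem gives I = 0.12329 + (5.5)(0.36)² = 0.83609 kg m².

0.836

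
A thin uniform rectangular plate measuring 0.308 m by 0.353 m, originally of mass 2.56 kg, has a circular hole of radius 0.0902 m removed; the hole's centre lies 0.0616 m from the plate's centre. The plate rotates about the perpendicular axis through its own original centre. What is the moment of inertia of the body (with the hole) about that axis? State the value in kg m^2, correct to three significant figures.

0.0421

Unpierced body about its centre: I₀ = (1/12)M(a²+b²) = (1/12)(2.56)[(0.308)² + (0.353)²] = 0.046821 kg m^2.
The removed disk has mass m = M·πr²/(ab) = (2.56)·π(0.0902)²/(0.308·0.353) = 0.60184 kg (same uniform areal density).
Its moment of inertia about the rotation axis (parallel-axis theorem): I_hole = (1/2)mr² + md² = (1/2)(0.60184)(0.0902)² + (0.60184)(0.0616)² = 0.004732 kg m^2.
Treating the hole as negative mass, I = I₀ − I_hole = 0.046821 − 0.004732 = 0.042089 kg m^2.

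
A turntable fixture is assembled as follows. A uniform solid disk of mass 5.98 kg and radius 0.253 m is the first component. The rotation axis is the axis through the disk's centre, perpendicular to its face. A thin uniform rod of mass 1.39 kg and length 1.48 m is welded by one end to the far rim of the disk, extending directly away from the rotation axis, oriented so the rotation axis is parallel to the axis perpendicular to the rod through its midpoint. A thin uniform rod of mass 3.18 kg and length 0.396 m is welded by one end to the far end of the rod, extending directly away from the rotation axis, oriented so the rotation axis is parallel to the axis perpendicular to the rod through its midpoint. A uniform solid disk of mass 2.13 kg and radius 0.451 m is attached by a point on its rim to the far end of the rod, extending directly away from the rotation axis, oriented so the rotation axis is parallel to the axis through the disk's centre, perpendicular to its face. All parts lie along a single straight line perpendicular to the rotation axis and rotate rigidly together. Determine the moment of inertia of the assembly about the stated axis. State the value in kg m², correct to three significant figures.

Solid disk: I_cm = (1/2)MR² = (1/2)(5.98)(0.253)² = 0.19139 kg m²; axis through the centre, so I = 0.19139 kg m².
Thin rod: I_cm = (1/12)ML² = (1/12)(1.39)(1.48)² = 0.25372 kg m²; centre at d = 0.253 + 0.74 = 0.993 m, so I = I_cm + Md² gives I = 0.25372 + (1.39)(0.993)² = 1.6243 kg m².
Thin rod: I_cm = (1/12)ML² = (1/12)(3.18)(0.396)² = 0.041556 kg m²; centre at d = 0.253 + 0.74 + 0.74 + 0.198 = 1.931 m, so I = I_cm + Md² gives I = 0.041556 + (3.18)(1.931)² = 11.899 kg m².
Solid disk: I_cm = (1/2)MR² = (1/2)(2.13)(0.451)² = 0.21662 kg m²; centre at d = 0.253 + 0.74 + 0.74 + 0.198 + 0.198 + 0.451 = 2.58 m, so I = I_cm + Md² gives I = 0.21662 + (2.13)(2.58)² = 14.395 kg m².
Total I = 0.19139 + 1.6243 + 11.899 + 14.395 = 28.109 kg m².

28.1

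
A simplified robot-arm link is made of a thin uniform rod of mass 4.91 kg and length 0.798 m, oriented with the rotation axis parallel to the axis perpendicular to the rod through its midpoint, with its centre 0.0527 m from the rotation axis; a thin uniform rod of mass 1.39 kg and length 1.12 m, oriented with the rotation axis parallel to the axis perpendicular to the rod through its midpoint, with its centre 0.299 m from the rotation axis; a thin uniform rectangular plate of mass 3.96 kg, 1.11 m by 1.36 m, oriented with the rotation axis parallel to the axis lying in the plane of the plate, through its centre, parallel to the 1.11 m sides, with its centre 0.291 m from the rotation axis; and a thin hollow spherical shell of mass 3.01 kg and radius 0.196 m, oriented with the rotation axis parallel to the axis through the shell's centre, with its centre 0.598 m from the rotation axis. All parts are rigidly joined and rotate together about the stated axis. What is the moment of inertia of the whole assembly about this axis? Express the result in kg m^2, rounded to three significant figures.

2.64

Thin rod: I_cm = (1/12)ML² = (1/12)(4.91)(0.798)² = 0.26056 kg m^2; centre at d = 0.0527 m, so the parallel axis theorem gives I = 0.26056 + (4.91)(0.0527)² = 0.2742 kg m^2.
Thin rod: I_cm = (1/12)ML² = (1/12)(1.39)(1.12)² = 0.1453 kg m^2; centre at d = 0.299 m, so the parallel axis theorem gives I = 0.1453 + (1.39)(0.299)² = 0.26957 kg m^2.
Rectangular plate: I_cm = (1/12)Mb² = (1/12)(3.96)(1.36)² = 0.61037 kg m^2; centre at d = 0.291 m, so the parallel axis theorem gives I = 0.61037 + (3.96)(0.291)² = 0.9457 kg m^2.
Spherical shell: I_cm = (2/3)MR² = (2/3)(3.01)(0.196)² = 0.077088 kg m^2; centre at d = 0.598 m, so the parallel axis theorem gives I = 0.077088 + (3.01)(0.598)² = 1.1535 kg m^2.
Total I = 0.2742 + 0.26957 + 0.9457 + 1.1535 = 2.6429 kg m^2.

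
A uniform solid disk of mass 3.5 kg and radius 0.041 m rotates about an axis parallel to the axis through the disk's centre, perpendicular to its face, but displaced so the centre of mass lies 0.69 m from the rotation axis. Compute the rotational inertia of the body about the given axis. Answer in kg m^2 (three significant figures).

1.67

I_cm = (1/2)MR² = (1/2)(3.5)(0.041)² = 0.0029418 kg m^2; centre at d = 0.69 m, so the parallel axis theorem gives I = 0.0029418 + (3.5)(0.69)² = 1.6693 kg m^2.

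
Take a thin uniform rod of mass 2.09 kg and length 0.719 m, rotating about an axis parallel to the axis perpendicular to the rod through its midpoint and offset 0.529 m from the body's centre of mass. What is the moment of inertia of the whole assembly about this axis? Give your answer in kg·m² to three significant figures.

I_cm = (1/12)ML² = (1/12)(2.09)(0.719)² = 0.090037 kg·m²; centre at d = 0.529 m, so I = I_cm + Md² gives I = 0.090037 + (2.09)(0.529)² = 0.67491 kg·m².

0.675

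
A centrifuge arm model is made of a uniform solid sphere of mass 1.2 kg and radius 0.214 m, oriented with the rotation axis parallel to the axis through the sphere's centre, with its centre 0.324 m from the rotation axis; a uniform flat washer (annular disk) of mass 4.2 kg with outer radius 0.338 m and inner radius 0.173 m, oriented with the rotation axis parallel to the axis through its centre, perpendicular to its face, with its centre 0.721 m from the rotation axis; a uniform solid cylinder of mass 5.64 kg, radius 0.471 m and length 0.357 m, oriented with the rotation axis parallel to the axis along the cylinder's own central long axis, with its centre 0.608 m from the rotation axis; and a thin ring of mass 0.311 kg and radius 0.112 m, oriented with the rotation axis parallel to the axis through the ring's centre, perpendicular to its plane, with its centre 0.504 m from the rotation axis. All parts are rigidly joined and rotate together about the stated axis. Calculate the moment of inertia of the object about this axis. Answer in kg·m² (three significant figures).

5.43

Solid sphere: I_cm = (2/5)MR² = (2/5)(1.2)(0.214)² = 0.021982 kg·m²; centre at d = 0.324 m, so I = I_cm + Md² gives I = 0.021982 + (1.2)(0.324)² = 0.14795 kg·m².
Annular disk: I_cm = (1/2)M(R²+r²) = (1/2)(4.2)[(0.338)² + (0.173)²] = 0.30276 kg·m²; centre at d = 0.721 m, so I = I_cm + Md² gives I = 0.30276 + (4.2)(0.721)² = 2.4861 kg·m².
Solid cylinder: I_cm = (1/2)MR² = (1/2)(5.64)(0.471)² = 0.62559 kg·m²; centre at d = 0.608 m, so I = I_cm + Md² gives I = 0.62559 + (5.64)(0.608)² = 2.7105 kg·m².
Thin ring: I_cm = MR² = (0.311)(0.112)² = 0.0039012 kg·m²; centre at d = 0.504 m, so I = I_cm + Md² gives I = 0.0039012 + (0.311)(0.504)² = 0.0829 kg·m².
Total I = 0.14795 + 2.4861 + 2.7105 + 0.0829 = 5.4274 kg·m².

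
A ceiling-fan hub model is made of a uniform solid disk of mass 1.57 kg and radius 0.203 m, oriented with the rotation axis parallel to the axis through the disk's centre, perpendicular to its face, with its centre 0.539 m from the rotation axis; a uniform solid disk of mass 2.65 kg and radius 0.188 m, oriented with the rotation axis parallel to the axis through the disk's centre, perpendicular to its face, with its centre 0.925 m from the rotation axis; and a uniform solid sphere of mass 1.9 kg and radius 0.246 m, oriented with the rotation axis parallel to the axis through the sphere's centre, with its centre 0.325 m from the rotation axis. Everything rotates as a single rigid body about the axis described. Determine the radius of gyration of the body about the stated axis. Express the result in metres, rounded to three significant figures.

Solid disk: I_cm = (1/2)MR² = (1/2)(1.57)(0.203)² = 0.032349 kg m^2; centre at d = 0.539 m, so I = I_cm + Md² gives I = 0.032349 + (1.57)(0.539)² = 0.48847 kg m^2.
Solid disk: I_cm = (1/2)MR² = (1/2)(2.65)(0.188)² = 0.046831 kg m^2; centre at d = 0.925 m, so I = I_cm + Md² gives I = 0.046831 + (2.65)(0.925)² = 2.3142 kg m^2.
Solid sphere: I_cm = (2/5)MR² = (2/5)(1.9)(0.246)² = 0.045992 kg m^2; centre at d = 0.325 m, so I = I_cm + Md² gives I = 0.045992 + (1.9)(0.325)² = 0.24668 kg m^2.
Total I = 3.0494 kg m^2; total mass M = 6.12 kg.
k = √(I/M) = √(3.0494/6.12) = 0.70588 m.

0.706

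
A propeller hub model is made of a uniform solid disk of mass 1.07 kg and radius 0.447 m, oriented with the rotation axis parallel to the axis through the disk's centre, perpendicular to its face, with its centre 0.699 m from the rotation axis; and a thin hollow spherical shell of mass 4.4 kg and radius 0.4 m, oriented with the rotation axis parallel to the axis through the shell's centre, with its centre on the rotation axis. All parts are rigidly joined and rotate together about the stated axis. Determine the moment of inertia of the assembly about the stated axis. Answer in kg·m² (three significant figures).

Solid disk: I_cm = (1/2)MR² = (1/2)(1.07)(0.447)² = 0.1069 kg·m²; centre at d = 0.699 m, so I = I_cm + Md² gives I = 0.1069 + (1.07)(0.699)² = 0.6297 kg·m².
Spherical shell: I_cm = (2/3)MR² = (2/3)(4.4)(0.4)² = 0.46933 kg·m²; axis through the centre, so I = 0.46933 kg·m².
Total I = 0.6297 + 0.46933 = 1.099 kg·m².

1.10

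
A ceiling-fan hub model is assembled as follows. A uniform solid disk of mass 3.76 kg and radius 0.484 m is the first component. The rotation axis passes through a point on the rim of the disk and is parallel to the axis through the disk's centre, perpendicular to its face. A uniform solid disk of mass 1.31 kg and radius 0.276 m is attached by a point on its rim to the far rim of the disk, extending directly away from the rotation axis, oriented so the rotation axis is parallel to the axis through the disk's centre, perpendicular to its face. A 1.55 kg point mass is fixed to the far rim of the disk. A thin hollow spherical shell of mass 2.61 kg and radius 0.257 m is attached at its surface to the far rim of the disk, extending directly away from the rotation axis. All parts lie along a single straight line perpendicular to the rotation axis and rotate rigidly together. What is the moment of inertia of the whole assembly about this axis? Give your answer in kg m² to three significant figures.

Solid disk: I_cm = (1/2)MR² = (1/2)(3.76)(0.484)² = 0.4404 kg m²; centre at d = 0.484 m, so I = I_cm + Md² gives I = 0.4404 + (3.76)(0.484)² = 1.3212 kg m².
Solid disk: I_cm = (1/2)MR² = (1/2)(1.31)(0.276)² = 0.049895 kg m²; centre at d = 0.484 + 0.484 + 0.276 = 1.244 m, so I = I_cm + Md² gives I = 0.049895 + (1.31)(1.244)² = 2.0772 kg m².
Point mass: I_cm = 0; centre at d = 0.484 + 0.484 + 0.276 + 0.276 = 1.52 m, so I = I_cm + Md² gives I = 0 + (1.55)(1.52)² = 3.5811 kg m².
Spherical shell: I_cm = (2/3)MR² = (2/3)(2.61)(0.257)² = 0.11493 kg m²; centre at d = 0.484 + 0.484 + 0.276 + 0.276 + 0.257 = 1.777 m, so I = I_cm + Md² gives I = 0.11493 + (2.61)(1.777)² = 8.3566 kg m².
Total I = 1.3212 + 2.0772 + 3.5811 + 8.3566 = 15.336 kg m².

15.3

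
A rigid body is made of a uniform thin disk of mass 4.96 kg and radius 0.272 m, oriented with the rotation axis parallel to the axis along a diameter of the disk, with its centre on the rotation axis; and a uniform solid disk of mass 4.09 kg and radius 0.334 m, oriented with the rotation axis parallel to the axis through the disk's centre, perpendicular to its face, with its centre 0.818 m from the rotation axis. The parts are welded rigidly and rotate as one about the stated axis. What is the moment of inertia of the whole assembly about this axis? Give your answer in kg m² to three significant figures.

Thin disk: I_cm = (1/4)MR² = (1/4)(4.96)(0.272)² = 0.09174 kg m²; axis through the centre, so I = 0.09174 kg m².
Solid disk: I_cm = (1/2)MR² = (1/2)(4.09)(0.334)² = 0.22813 kg m²; centre at d = 0.818 m, so the parallel axis theorem gives I = 0.22813 + (4.09)(0.818)² = 2.9648 kg m².
Total I = 0.09174 + 2.9648 = 3.0566 kg m².

3.06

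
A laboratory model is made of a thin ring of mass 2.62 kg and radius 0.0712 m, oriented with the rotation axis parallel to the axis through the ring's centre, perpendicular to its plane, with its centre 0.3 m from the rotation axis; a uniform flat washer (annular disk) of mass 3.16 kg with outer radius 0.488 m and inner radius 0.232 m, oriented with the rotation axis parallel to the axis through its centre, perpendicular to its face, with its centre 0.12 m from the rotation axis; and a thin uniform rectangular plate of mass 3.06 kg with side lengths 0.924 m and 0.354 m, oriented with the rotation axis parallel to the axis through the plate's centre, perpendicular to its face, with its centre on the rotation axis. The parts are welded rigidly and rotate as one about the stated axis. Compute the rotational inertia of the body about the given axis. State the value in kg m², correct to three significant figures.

1.01

Thin ring: I_cm = MR² = (2.62)(0.0712)² = 0.013282 kg m²; centre at d = 0.3 m, so the parallel axis theorem gives I = 0.013282 + (2.62)(0.3)² = 0.24908 kg m².
Annular disk: I_cm = (1/2)M(R²+r²) = (1/2)(3.16)[(0.488)² + (0.232)²] = 0.46131 kg m²; centre at d = 0.12 m, so the parallel axis theorem gives I = 0.46131 + (3.16)(0.12)² = 0.50681 kg m².
Rectangular plate: I_cm = (1/12)M(a²+b²) = (1/12)(3.06)[(0.924)² + (0.354)²] = 0.24967 kg m²; axis through the centre, so I = 0.24967 kg m².
Total I = 0.24908 + 0.50681 + 0.24967 = 1.0056 kg m².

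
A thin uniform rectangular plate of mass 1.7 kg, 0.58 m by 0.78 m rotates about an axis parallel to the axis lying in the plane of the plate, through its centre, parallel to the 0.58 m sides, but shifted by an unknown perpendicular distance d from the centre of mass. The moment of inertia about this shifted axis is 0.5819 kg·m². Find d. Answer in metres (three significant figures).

About the centre-of-mass axis, I_cm = (1/12)Mb² = (1/12)(1.7)(0.78)² = 0.08619 kg·m².
Parallel axis theorem: I = I_cm + Md², so Md² = 0.5819 − 0.08619 = 0.49571 kg·m².
d = √(0.49571 / 1.7) = 0.53999 m.

0.540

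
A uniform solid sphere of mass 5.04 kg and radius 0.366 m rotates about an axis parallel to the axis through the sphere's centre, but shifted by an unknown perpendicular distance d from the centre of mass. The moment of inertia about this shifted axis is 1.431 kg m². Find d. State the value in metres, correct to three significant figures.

0.480

About the centre-of-mass axis, I_cm = (2/5)MR² = (2/5)(5.04)(0.366)² = 0.27006 kg m².
Parallel axis theorem: I = I_cm + Md², so Md² = 1.431 − 0.27006 = 1.1609 kg m².
d = √(1.1609 / 5.04) = 0.47994 m.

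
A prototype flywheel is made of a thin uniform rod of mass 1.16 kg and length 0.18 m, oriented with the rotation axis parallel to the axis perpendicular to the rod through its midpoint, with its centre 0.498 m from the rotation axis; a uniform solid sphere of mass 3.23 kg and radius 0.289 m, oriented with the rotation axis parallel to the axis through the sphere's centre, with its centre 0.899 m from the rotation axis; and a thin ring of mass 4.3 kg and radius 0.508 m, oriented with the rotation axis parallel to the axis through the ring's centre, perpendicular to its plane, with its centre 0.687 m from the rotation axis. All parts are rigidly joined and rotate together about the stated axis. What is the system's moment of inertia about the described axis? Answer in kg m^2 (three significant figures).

6.15

Thin rod: I_cm = (1/12)ML² = (1/12)(1.16)(0.18)² = 0.003132 kg m^2; centre at d = 0.498 m, so I = I_cm + Md² gives I = 0.003132 + (1.16)(0.498)² = 0.29082 kg m^2.
Solid sphere: I_cm = (2/5)MR² = (2/5)(3.23)(0.289)² = 0.10791 kg m^2; centre at d = 0.899 m, so I = I_cm + Md² gives I = 0.10791 + (3.23)(0.899)² = 2.7184 kg m^2.
Thin ring: I_cm = MR² = (4.3)(0.508)² = 1.1097 kg m^2; centre at d = 0.687 m, so I = I_cm + Md² gives I = 1.1097 + (4.3)(0.687)² = 3.1391 kg m^2.
Total I = 0.29082 + 2.7184 + 3.1391 = 6.1484 kg m^2.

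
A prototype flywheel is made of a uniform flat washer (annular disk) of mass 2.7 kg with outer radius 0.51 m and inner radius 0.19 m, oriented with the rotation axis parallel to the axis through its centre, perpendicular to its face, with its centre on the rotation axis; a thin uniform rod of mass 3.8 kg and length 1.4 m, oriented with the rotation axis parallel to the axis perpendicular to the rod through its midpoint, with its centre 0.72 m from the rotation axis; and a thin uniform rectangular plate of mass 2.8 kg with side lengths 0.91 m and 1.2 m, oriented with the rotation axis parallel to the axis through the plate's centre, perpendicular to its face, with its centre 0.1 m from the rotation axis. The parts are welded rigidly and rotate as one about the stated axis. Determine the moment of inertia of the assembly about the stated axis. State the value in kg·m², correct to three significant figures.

Annular disk: I_cm = (1/2)M(R²+r²) = (1/2)(2.7)[(0.51)² + (0.19)²] = 0.39987 kg·m²; axis through the centre, so I = 0.39987 kg·m².
Thin rod: I_cm = (1/12)ML² = (1/12)(3.8)(1.4)² = 0.62067 kg·m²; centre at d = 0.72 m, so I = I_cm + Md² gives I = 0.62067 + (3.8)(0.72)² = 2.5906 kg·m².
Rectangular plate: I_cm = (1/12)M(a²+b²) = (1/12)(2.8)[(0.91)² + (1.2)²] = 0.52922 kg·m²; centre at d = 0.1 m, so I = I_cm + Md² gives I = 0.52922 + (2.8)(0.1)² = 0.55722 kg·m².
Total I = 0.39987 + 2.5906 + 0.55722 = 3.5477 kg·m².

3.55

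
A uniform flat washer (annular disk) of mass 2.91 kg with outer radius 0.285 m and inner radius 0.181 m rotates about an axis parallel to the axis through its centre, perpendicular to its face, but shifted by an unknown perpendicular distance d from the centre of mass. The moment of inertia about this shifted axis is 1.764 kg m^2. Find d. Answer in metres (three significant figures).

About the centre-of-mass axis, I_cm = (1/2)M(R²+r²) = (1/2)(2.91)[(0.285)² + (0.181)²] = 0.16585 kg m^2.
Parallel axis theorem: I = I_cm + Md², so Md² = 1.764 − 0.16585 = 1.5982 kg m^2.
d = √(1.5982 / 2.91) = 0.74108 m.

0.741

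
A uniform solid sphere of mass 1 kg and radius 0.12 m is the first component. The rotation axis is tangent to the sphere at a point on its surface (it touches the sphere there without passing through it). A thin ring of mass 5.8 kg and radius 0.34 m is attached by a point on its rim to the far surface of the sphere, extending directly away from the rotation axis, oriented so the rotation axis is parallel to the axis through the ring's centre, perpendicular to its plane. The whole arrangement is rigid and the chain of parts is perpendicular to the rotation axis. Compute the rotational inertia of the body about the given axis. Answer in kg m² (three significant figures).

2.64

Solid sphere: I_cm = (2/5)MR² = (2/5)(1)(0.12)² = 0.00576 kg m²; centre at d = 0.12 m, so I = I_cm + Md² gives I = 0.00576 + (1)(0.12)² = 0.02016 kg m².
Thin ring: I_cm = MR² = (5.8)(0.34)² = 0.67048 kg m²; centre at d = 0.12 + 0.12 + 0.34 = 0.58 m, so I = I_cm + Md² gives I = 0.67048 + (5.8)(0.58)² = 2.6216 kg m².
Total I = 0.02016 + 2.6216 = 2.6418 kg m².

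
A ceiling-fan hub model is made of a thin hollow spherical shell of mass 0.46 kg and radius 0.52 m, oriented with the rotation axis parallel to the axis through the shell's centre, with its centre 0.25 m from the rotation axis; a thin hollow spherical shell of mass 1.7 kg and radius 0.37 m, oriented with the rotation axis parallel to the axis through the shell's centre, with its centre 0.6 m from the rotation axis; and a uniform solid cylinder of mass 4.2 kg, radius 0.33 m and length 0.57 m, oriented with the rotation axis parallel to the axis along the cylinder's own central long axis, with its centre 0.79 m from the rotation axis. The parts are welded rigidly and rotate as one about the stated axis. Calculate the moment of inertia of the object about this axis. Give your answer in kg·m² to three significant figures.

Spherical shell: I_cm = (2/3)MR² = (2/3)(0.46)(0.52)² = 0.082923 kg·m²; centre at d = 0.25 m, so I = I_cm + Md² gives I = 0.082923 + (0.46)(0.25)² = 0.11167 kg·m².
Spherical shell: I_cm = (2/3)MR² = (2/3)(1.7)(0.37)² = 0.15515 kg·m²; centre at d = 0.6 m, so I = I_cm + Md² gives I = 0.15515 + (1.7)(0.6)² = 0.76715 kg·m².
Solid cylinder: I_cm = (1/2)MR² = (1/2)(4.2)(0.33)² = 0.22869 kg·m²; centre at d = 0.79 m, so I = I_cm + Md² gives I = 0.22869 + (4.2)(0.79)² = 2.8499 kg·m².
Total I = 0.11167 + 0.76715 + 2.8499 = 3.7287 kg·m².

3.73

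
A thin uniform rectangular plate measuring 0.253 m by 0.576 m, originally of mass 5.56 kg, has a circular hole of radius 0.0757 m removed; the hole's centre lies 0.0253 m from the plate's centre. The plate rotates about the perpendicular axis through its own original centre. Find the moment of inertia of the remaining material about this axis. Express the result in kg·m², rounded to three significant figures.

Unpierced body about its centre: I₀ = (1/12)M(a²+b²) = (1/12)(5.56)[(0.253)² + (0.576)²] = 0.18338 kg·m².
The removed disk has mass m = M·πr²/(ab) = (5.56)·π(0.0757)²/(0.253·0.576) = 0.68687 kg (same uniform areal density).
Its moment of inertia about the rotation axis (parallel-axis theorem): I_hole = (1/2)mr² + md² = (1/2)(0.68687)(0.0757)² + (0.68687)(0.0253)² = 0.0024077 kg·m².
Treating the hole as negative mass, I = I₀ − I_hole = 0.18338 − 0.0024077 = 0.18097 kg·m².

0.181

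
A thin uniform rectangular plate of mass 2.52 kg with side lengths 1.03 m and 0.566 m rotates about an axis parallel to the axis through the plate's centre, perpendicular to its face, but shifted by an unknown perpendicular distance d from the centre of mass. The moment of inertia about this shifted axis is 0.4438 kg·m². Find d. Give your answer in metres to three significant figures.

0.247

About the centre-of-mass axis, I_cm = (1/12)M(a²+b²) = (1/12)(2.52)[(1.03)² + (0.566)²] = 0.29006 kg·m².
Parallel axis theorem: I = I_cm + Md², so Md² = 0.4438 − 0.29006 = 0.15374 kg·m².
d = √(0.15374 / 2.52) = 0.24699 m.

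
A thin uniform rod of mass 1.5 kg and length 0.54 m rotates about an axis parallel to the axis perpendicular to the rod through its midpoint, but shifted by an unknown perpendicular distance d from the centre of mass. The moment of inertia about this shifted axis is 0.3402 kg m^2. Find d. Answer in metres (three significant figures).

0.450

About the centre-of-mass axis, I_cm = (1/12)ML² = (1/12)(1.5)(0.54)² = 0.03645 kg m^2.
Parallel axis theorem: I = I_cm + Md², so Md² = 0.3402 − 0.03645 = 0.30375 kg m^2.
d = √(0.30375 / 1.5) = 0.45 m.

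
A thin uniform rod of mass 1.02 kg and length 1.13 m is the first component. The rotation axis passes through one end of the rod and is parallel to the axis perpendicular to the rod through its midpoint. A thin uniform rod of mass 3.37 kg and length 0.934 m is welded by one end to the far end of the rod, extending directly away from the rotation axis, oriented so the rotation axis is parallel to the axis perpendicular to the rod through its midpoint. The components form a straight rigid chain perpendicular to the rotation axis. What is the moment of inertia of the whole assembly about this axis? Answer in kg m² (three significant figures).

Thin rod: I_cm = (1/12)ML² = (1/12)(1.02)(1.13)² = 0.10854 kg m²; centre at d = 0.565 m, so I = I_cm + Md² gives I = 0.10854 + (1.02)(0.565)² = 0.43415 kg m².
Thin rod: I_cm = (1/12)ML² = (1/12)(3.37)(0.934)² = 0.24499 kg m²; centre at d = 0.565 + 0.565 + 0.467 = 1.597 m, so I = I_cm + Md² gives I = 0.24499 + (3.37)(1.597)² = 8.8399 kg m².
Total I = 0.43415 + 8.8399 = 9.274 kg m².

9.27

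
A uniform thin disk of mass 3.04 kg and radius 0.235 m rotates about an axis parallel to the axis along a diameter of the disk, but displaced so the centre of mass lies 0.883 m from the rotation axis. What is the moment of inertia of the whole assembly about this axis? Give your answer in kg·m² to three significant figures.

2.41

I_cm = (1/4)MR² = (1/4)(3.04)(0.235)² = 0.041971 kg·m²; centre at d = 0.883 m, so the parallel axis theorem gives I = 0.041971 + (3.04)(0.883)² = 2.4122 kg·m².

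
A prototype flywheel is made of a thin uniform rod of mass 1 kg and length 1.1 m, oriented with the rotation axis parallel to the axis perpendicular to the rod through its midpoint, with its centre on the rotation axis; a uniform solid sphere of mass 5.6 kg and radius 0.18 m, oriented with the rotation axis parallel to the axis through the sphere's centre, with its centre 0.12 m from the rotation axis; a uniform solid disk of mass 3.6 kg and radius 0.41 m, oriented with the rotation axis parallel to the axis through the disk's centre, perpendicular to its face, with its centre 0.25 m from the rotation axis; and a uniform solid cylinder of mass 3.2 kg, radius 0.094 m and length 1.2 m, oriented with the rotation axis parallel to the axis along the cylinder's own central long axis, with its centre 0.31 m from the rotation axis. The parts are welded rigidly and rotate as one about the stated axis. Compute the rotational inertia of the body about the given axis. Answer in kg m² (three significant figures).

Thin rod: I_cm = (1/12)ML² = (1/12)(1)(1.1)² = 0.10083 kg m²; axis through the centre, so I = 0.10083 kg m².
Solid sphere: I_cm = (2/5)MR² = (2/5)(5.6)(0.18)² = 0.072576 kg m²; centre at d = 0.12 m, so the parallel axis theorem gives I = 0.072576 + (5.6)(0.12)² = 0.15322 kg m².
Solid disk: I_cm = (1/2)MR² = (1/2)(3.6)(0.41)² = 0.30258 kg m²; centre at d = 0.25 m, so the parallel axis theorem gives I = 0.30258 + (3.6)(0.25)² = 0.52758 kg m².
Solid cylinder: I_cm = (1/2)MR² = (1/2)(3.2)(0.094)² = 0.014138 kg m²; centre at d = 0.31 m, so the parallel axis theorem gives I = 0.014138 + (3.2)(0.31)² = 0.32166 kg m².
Total I = 0.10083 + 0.15322 + 0.52758 + 0.32166 = 1.1033 kg m².

1.10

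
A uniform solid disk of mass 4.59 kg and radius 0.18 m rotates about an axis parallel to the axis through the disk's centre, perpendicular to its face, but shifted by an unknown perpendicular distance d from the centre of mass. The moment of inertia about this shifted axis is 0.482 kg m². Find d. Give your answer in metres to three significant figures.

About the centre-of-mass axis, I_cm = (1/2)MR² = (1/2)(4.59)(0.18)² = 0.074358 kg m².
Parallel axis theorem: I = I_cm + Md², so Md² = 0.482 − 0.074358 = 0.40764 kg m².
d = √(0.40764 / 4.59) = 0.29801 m.

0.298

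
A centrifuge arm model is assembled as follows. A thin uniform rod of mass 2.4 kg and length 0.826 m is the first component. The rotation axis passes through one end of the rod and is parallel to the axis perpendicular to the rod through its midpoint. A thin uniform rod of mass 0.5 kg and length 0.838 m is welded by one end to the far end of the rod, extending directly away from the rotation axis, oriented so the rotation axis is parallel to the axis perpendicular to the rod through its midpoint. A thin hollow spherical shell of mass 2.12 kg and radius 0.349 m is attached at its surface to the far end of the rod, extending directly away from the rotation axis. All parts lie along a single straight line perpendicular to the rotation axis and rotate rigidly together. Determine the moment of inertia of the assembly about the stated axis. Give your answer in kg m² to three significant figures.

10.1

Thin rod: I_cm = (1/12)ML² = (1/12)(2.4)(0.826)² = 0.13646 kg m²; centre at d = 0.413 m, so the parallel axis theorem gives I = 0.13646 + (2.4)(0.413)² = 0.54582 kg m².
Thin rod: I_cm = (1/12)ML² = (1/12)(0.5)(0.838)² = 0.02926 kg m²; centre at d = 0.413 + 0.413 + 0.419 = 1.245 m, so the parallel axis theorem gives I = 0.02926 + (0.5)(1.245)² = 0.80427 kg m².
Spherical shell: I_cm = (2/3)MR² = (2/3)(2.12)(0.349)² = 0.17215 kg m²; centre at d = 0.413 + 0.413 + 0.419 + 0.419 + 0.349 = 2.013 m, so the parallel axis theorem gives I = 0.17215 + (2.12)(2.013)² = 8.7627 kg m².
Total I = 0.54582 + 0.80427 + 8.7627 = 10.113 kg m².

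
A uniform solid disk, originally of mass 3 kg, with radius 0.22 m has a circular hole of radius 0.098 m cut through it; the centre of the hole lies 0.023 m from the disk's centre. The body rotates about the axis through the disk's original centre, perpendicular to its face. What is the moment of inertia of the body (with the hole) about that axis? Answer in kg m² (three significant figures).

Unpierced body about its centre: I₀ = (1/2)MR² = (1/2)(3)(0.22)² = 0.0726 kg m².
The removed disk has mass m = M·(r/R)² = (3)(0.098/0.22)² = 0.59529 kg (same uniform areal density).
Its moment of inertia about the rotation axis (parallel-axis theorem): I_hole = (1/2)mr² + md² = (1/2)(0.59529)(0.098)² + (0.59529)(0.023)² = 0.0031735 kg m².
Treating the hole as negative mass, I = I₀ − I_hole = 0.0726 − 0.0031735 = 0.069427 kg m².

0.0694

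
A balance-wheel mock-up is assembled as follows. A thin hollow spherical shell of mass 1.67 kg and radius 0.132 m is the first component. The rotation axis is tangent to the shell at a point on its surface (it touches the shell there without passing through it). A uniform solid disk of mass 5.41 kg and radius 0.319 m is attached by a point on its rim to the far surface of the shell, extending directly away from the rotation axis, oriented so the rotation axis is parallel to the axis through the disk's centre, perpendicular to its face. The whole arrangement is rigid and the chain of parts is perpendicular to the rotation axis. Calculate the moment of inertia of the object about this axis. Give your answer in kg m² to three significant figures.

2.16

Spherical shell: I_cm = (2/3)MR² = (2/3)(1.67)(0.132)² = 0.019399 kg m²; centre at d = 0.132 m, so I = I_cm + Md² gives I = 0.019399 + (1.67)(0.132)² = 0.048497 kg m².
Solid disk: I_cm = (1/2)MR² = (1/2)(5.41)(0.319)² = 0.27526 kg m²; centre at d = 0.132 + 0.132 + 0.319 = 0.583 m, so I = I_cm + Md² gives I = 0.27526 + (5.41)(0.583)² = 2.1141 kg m².
Total I = 0.048497 + 2.1141 = 2.1626 kg m².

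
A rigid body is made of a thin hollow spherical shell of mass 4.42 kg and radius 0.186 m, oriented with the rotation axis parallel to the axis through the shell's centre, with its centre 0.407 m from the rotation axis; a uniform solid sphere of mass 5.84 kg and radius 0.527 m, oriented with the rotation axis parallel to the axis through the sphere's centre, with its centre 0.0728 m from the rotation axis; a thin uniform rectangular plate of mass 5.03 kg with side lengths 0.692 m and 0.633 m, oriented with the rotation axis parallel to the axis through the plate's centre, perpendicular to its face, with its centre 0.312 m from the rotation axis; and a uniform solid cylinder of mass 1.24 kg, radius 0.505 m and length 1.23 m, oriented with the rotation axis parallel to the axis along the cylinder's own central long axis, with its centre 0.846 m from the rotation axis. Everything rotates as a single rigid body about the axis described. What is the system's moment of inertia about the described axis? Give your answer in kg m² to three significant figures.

Spherical shell: I_cm = (2/3)MR² = (2/3)(4.42)(0.186)² = 0.10194 kg m²; centre at d = 0.407 m, so the parallel axis theorem gives I = 0.10194 + (4.42)(0.407)² = 0.83411 kg m².
Solid sphere: I_cm = (2/5)MR² = (2/5)(5.84)(0.527)² = 0.64877 kg m²; centre at d = 0.0728 m, so the parallel axis theorem gives I = 0.64877 + (5.84)(0.0728)² = 0.67973 kg m².
Rectangular plate: I_cm = (1/12)M(a²+b²) = (1/12)(5.03)[(0.692)² + (0.633)²] = 0.36868 kg m²; centre at d = 0.312 m, so the parallel axis theorem gives I = 0.36868 + (5.03)(0.312)² = 0.85832 kg m².
Solid cylinder: I_cm = (1/2)MR² = (1/2)(1.24)(0.505)² = 0.15812 kg m²; centre at d = 0.846 m, so the parallel axis theorem gives I = 0.15812 + (1.24)(0.846)² = 1.0456 kg m².
Total I = 0.83411 + 0.67973 + 0.85832 + 1.0456 = 3.4178 kg m².

3.42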